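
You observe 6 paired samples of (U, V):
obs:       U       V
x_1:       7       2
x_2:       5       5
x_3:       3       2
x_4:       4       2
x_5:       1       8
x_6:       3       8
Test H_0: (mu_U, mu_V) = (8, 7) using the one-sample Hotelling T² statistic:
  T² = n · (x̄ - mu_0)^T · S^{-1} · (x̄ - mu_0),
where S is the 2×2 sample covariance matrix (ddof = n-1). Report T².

Step 1 — sample mean vector:
  mean(U) = (7 + 5 + 3 + 4 + 1 + 3) / 6 = 23/6 = 3.8333
  mean(V) = (2 + 5 + 2 + 2 + 8 + 8) / 6 = 27/6 = 4.5
  x̄ = (3.8333, 4.5),  deviation x̄ - mu_0 = (3.8333, 4.5) - (8, 7) = (-4.1667, -2.5).

Step 2 — sample covariance matrix, S[i,j] = (1/(n-1)) · Σ_k (x_{k,i} - mean_i) · (x_{k,j} - mean_j), divisor n-1 = 5:
  S[U,U] = ((3.1667)·(3.1667) + (1.1667)·(1.1667) + (-0.8333)·(-0.8333) + (0.1667)·(0.1667) + (-2.8333)·(-2.8333) + (-0.8333)·(-0.8333)) / 5 = 20.8333/5 = 4.1667
  S[U,V] = ((3.1667)·(-2.5) + (1.1667)·(0.5) + (-0.8333)·(-2.5) + (0.1667)·(-2.5) + (-2.8333)·(3.5) + (-0.8333)·(3.5)) / 5 = -18.5/5 = -3.7
  S[V,V] = ((-2.5)·(-2.5) + (0.5)·(0.5) + (-2.5)·(-2.5) + (-2.5)·(-2.5) + (3.5)·(3.5) + (3.5)·(3.5)) / 5 = 43.5/5 = 8.7
  S = [[4.1667, -3.7],
 [-3.7, 8.7]].

Step 3 — invert S. det(S) = 4.1667·8.7 - (-3.7)² = 22.56.
  S^{-1} = (1/det) · [[d, -b], [-b, a]] = [[0.3856, 0.164],
 [0.164, 0.1847]].

Step 4 — quadratic form (x̄ - mu_0)^T · S^{-1} · (x̄ - mu_0):
  S^{-1} · (x̄ - mu_0) = (-2.0168, -1.1451),
  (x̄ - mu_0)^T · [...] = (-4.1667)·(-2.0168) + (-2.5)·(-1.1451) = 11.2663.

Step 5 — scale by n: T² = 6 · 11.2663 = 67.5975.

T² ≈ 67.5975


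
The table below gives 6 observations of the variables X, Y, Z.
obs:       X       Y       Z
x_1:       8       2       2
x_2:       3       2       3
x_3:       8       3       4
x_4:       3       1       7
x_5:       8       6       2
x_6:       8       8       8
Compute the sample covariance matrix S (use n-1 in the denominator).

Step 1 — column means:
  mean(X) = (8 + 3 + 8 + 3 + 8 + 8) / 6 = 38/6 = 6.3333
  mean(Y) = (2 + 2 + 3 + 1 + 6 + 8) / 6 = 22/6 = 3.6667
  mean(Z) = (2 + 3 + 4 + 7 + 2 + 8) / 6 = 26/6 = 4.3333

Step 2 — sample covariance S[i,j] = (1/(n-1)) · Σ_k (x_{k,i} - mean_i) · (x_{k,j} - mean_j), with n-1 = 5.
  S[X,X] = ((1.6667)·(1.6667) + (-3.3333)·(-3.3333) + (1.6667)·(1.6667) + (-3.3333)·(-3.3333) + (1.6667)·(1.6667) + (1.6667)·(1.6667)) / 5 = 33.3333/5 = 6.6667
  S[X,Y] = ((1.6667)·(-1.6667) + (-3.3333)·(-1.6667) + (1.6667)·(-0.6667) + (-3.3333)·(-2.6667) + (1.6667)·(2.3333) + (1.6667)·(4.3333)) / 5 = 21.6667/5 = 4.3333
  S[X,Z] = ((1.6667)·(-2.3333) + (-3.3333)·(-1.3333) + (1.6667)·(-0.3333) + (-3.3333)·(2.6667) + (1.6667)·(-2.3333) + (1.6667)·(3.6667)) / 5 = -6.6667/5 = -1.3333
  S[Y,Y] = ((-1.6667)·(-1.6667) + (-1.6667)·(-1.6667) + (-0.6667)·(-0.6667) + (-2.6667)·(-2.6667) + (2.3333)·(2.3333) + (4.3333)·(4.3333)) / 5 = 37.3333/5 = 7.4667
  S[Y,Z] = ((-1.6667)·(-2.3333) + (-1.6667)·(-1.3333) + (-0.6667)·(-0.3333) + (-2.6667)·(2.6667) + (2.3333)·(-2.3333) + (4.3333)·(3.6667)) / 5 = 9.6667/5 = 1.9333
  S[Z,Z] = ((-2.3333)·(-2.3333) + (-1.3333)·(-1.3333) + (-0.3333)·(-0.3333) + (2.6667)·(2.6667) + (-2.3333)·(-2.3333) + (3.6667)·(3.6667)) / 5 = 33.3333/5 = 6.6667

S is symmetric (S[j,i] = S[i,j]). Assembling:

S = [[6.6667, 4.3333, -1.3333],
 [4.3333, 7.4667, 1.9333],
 [-1.3333, 1.9333, 6.6667]]


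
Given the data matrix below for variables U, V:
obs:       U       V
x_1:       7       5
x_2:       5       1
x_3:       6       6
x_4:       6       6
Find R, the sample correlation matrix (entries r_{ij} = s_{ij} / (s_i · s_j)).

Step 1 — column means:
  mean(U) = (7 + 5 + 6 + 6) / 4 = 24/4 = 6
  mean(V) = (5 + 1 + 6 + 6) / 4 = 18/4 = 4.5

Step 2 — sample variances and covariances s[i,j] = (1/(n-1)) · Σ_k (x_{k,i} - mean_i) · (x_{k,j} - mean_j), with n-1 = 3:
  s[U,U] = ((1)·(1) + (-1)·(-1) + (0)·(0) + (0)·(0)) / 3 = 2/3 = 0.6667
  s[U,V] = ((1)·(0.5) + (-1)·(-3.5) + (0)·(1.5) + (0)·(1.5)) / 3 = 4/3 = 1.3333
  s[V,V] = ((0.5)·(0.5) + (-3.5)·(-3.5) + (1.5)·(1.5) + (1.5)·(1.5)) / 3 = 17/3 = 5.6667
  Sample standard deviations s_i = √(s[i,i]):
  s(U) = √(0.6667) = 0.8165
  s(V) = √(5.6667) = 2.3805

Step 3 — r_{ij} = s_{ij} / (s_i · s_j):
  r[U,U] = 1 (diagonal).
  r[U,V] = 1.3333 / (0.8165 · 2.3805) = 1.3333 / 1.9437 = 0.686
  r[V,V] = 1 (diagonal).

R is symmetric with unit diagonal. Assembling:

R = [[1, 0.686],
 [0.686, 1]]


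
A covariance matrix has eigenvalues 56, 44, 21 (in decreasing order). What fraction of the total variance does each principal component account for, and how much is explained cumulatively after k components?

Step 1 — total variance = trace(Sigma) = Σ λ_i = 56 + 44 + 21 = 121.

Step 2 — fraction explained by component i = λ_i / Σ λ:
  PC1: 56/121 = 0.4628
  PC2: 44/121 = 0.3636
  PC3: 21/121 = 0.1736

Step 3 — cumulative fraction after k components = (λ_1 + ... + λ_k) / Σ λ:
  k = 1: 56/121 = 0.4628
  k = 2: (56 + 44)/121 = 100/121 = 0.8264
  k = 3: (56 + 44 + 21)/121 = 121/121 = 1

Summary (fraction, with percent):

explained: PC1 0.4628 (46.28%), PC2 0.3636 (36.36%), PC3 0.1736 (17.36%);  cumulative: 0.4628, 0.8264, 1


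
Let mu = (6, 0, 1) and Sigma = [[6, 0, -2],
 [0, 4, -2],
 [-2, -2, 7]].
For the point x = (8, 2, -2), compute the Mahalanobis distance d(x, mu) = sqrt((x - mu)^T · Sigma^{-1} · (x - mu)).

Step 1 — centre the observation: (x - mu) = (2, 2, -3).

Step 2 — invert Sigma (cofactor / det for 3×3, or solve directly):
  Sigma^{-1} = [[0.1875, 0.0312, 0.0625],
 [0.0312, 0.2969, 0.0938],
 [0.0625, 0.0938, 0.1875]].

Step 3 — form the quadratic (x - mu)^T · Sigma^{-1} · (x - mu):
  Sigma^{-1} · (x - mu) = (0.25, 0.375, -0.25).
  (x - mu)^T · [Sigma^{-1} · (x - mu)] = (2)·(0.25) + (2)·(0.375) + (-3)·(-0.25) = 2.

Step 4 — take square root: d = √(2) ≈ 1.4142.

d(x, mu) = √(2) ≈ 1.4142


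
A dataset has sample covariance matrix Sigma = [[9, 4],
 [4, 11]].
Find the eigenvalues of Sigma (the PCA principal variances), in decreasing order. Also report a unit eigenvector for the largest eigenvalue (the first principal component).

Step 1 — characteristic polynomial of 2×2 Sigma:
  det(Sigma - λI) = λ² - trace · λ + det = 0.
  trace = 9 + 11 = 20, det = 9·11 - (4)² = 83.
Step 2 — discriminant:
  Δ = trace² - 4·det = 400 - 332 = 68.
Step 3 — eigenvalues:
  λ = (trace ± √Δ)/2 = (20 ± 8.2462)/2,
  λ_1 = 14.1231,  λ_2 = 5.8769.

Step 4 — unit eigenvector for λ_1: solve (Sigma - λ_1 I)v = 0. First row:
  (9 - 14.1231)·v_x + (4)·v_y = 0, i.e. (-5.1231)·v_x + (4)·v_y = 0,
  so v ∝ (b, λ_1 - a) = (4, 5.1231) = u.
  ||u|| = √((4)² + (5.1231)²) = √(42.2462) ≈ 6.4997,
  v_1 = u/||u|| ≈ (0.6154, 0.7882) (||v_1|| = 1).

λ_1 = 14.1231,  λ_2 = 5.8769;  v_1 ≈ (0.6154, 0.7882)


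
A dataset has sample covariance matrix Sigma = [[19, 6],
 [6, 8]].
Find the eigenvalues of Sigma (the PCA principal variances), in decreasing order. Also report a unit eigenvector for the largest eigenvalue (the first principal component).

Step 1 — characteristic polynomial of 2×2 Sigma:
  det(Sigma - λI) = λ² - trace · λ + det = 0.
  trace = 19 + 8 = 27, det = 19·8 - (6)² = 116.
Step 2 — discriminant:
  Δ = trace² - 4·det = 729 - 464 = 265.
Step 3 — eigenvalues:
  λ = (trace ± √Δ)/2 = (27 ± 16.2788)/2,
  λ_1 = 21.6394,  λ_2 = 5.3606.

Step 4 — unit eigenvector for λ_1: solve (Sigma - λ_1 I)v = 0. First row:
  (19 - 21.6394)·v_x + (6)·v_y = 0, i.e. (-2.6394)·v_x + (6)·v_y = 0,
  so v ∝ (b, λ_1 - a) = (6, 2.6394) = u.
  ||u|| = √((6)² + (2.6394)²) = √(42.9665) ≈ 6.5549,
  v_1 = u/||u|| ≈ (0.9153, 0.4027) (||v_1|| = 1).

λ_1 = 21.6394,  λ_2 = 5.3606;  v_1 ≈ (0.9153, 0.4027)


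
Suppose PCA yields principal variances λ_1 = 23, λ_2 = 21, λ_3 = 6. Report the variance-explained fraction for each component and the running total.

Step 1 — total variance = trace(Sigma) = Σ λ_i = 23 + 21 + 6 = 50.

Step 2 — fraction explained by component i = λ_i / Σ λ:
  PC1: 23/50 = 0.46
  PC2: 21/50 = 0.42
  PC3: 6/50 = 0.12

Step 3 — cumulative fraction after k components = (λ_1 + ... + λ_k) / Σ λ:
  k = 1: 23/50 = 0.46
  k = 2: (23 + 21)/50 = 44/50 = 0.88
  k = 3: (23 + 21 + 6)/50 = 50/50 = 1

Summary (fraction, with percent):

explained: PC1 0.46 (46%), PC2 0.42 (42%), PC3 0.12 (12%);  cumulative: 0.46, 0.88, 1


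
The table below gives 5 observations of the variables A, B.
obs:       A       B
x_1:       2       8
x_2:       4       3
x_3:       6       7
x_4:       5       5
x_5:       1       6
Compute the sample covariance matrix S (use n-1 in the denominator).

Step 1 — column means:
  mean(A) = (2 + 4 + 6 + 5 + 1) / 5 = 18/5 = 3.6
  mean(B) = (8 + 3 + 7 + 5 + 6) / 5 = 29/5 = 5.8

Step 2 — sample covariance S[i,j] = (1/(n-1)) · Σ_k (x_{k,i} - mean_i) · (x_{k,j} - mean_j), with n-1 = 4.
  S[A,A] = ((-1.6)·(-1.6) + (0.4)·(0.4) + (2.4)·(2.4) + (1.4)·(1.4) + (-2.6)·(-2.6)) / 4 = 17.2/4 = 4.3
  S[A,B] = ((-1.6)·(2.2) + (0.4)·(-2.8) + (2.4)·(1.2) + (1.4)·(-0.8) + (-2.6)·(0.2)) / 4 = -3.4/4 = -0.85
  S[B,B] = ((2.2)·(2.2) + (-2.8)·(-2.8) + (1.2)·(1.2) + (-0.8)·(-0.8) + (0.2)·(0.2)) / 4 = 14.8/4 = 3.7

S is symmetric (S[j,i] = S[i,j]). Assembling:

S = [[4.3, -0.85],
 [-0.85, 3.7]]


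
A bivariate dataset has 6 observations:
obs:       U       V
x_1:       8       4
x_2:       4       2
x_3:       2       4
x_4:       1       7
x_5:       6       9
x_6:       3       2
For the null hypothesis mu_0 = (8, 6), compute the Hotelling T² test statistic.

Step 1 — sample mean vector:
  mean(U) = (8 + 4 + 2 + 1 + 6 + 3) / 6 = 24/6 = 4
  mean(V) = (4 + 2 + 4 + 7 + 9 + 2) / 6 = 28/6 = 4.6667
  x̄ = (4, 4.6667),  deviation x̄ - mu_0 = (4, 4.6667) - (8, 6) = (-4, -1.3333).

Step 2 — sample covariance matrix, S[i,j] = (1/(n-1)) · Σ_k (x_{k,i} - mean_i) · (x_{k,j} - mean_j), divisor n-1 = 5:
  S[U,U] = ((4)·(4) + (0)·(0) + (-2)·(-2) + (-3)·(-3) + (2)·(2) + (-1)·(-1)) / 5 = 34/5 = 6.8
  S[U,V] = ((4)·(-0.6667) + (0)·(-2.6667) + (-2)·(-0.6667) + (-3)·(2.3333) + (2)·(4.3333) + (-1)·(-2.6667)) / 5 = 3/5 = 0.6
  S[V,V] = ((-0.6667)·(-0.6667) + (-2.6667)·(-2.6667) + (-0.6667)·(-0.6667) + (2.3333)·(2.3333) + (4.3333)·(4.3333) + (-2.6667)·(-2.6667)) / 5 = 39.3333/5 = 7.8667
  S = [[6.8, 0.6],
 [0.6, 7.8667]].

Step 3 — invert S. det(S) = 6.8·7.8667 - (0.6)² = 53.1333.
  S^{-1} = (1/det) · [[d, -b], [-b, a]] = [[0.1481, -0.0113],
 [-0.0113, 0.128]].

Step 4 — quadratic form (x̄ - mu_0)^T · S^{-1} · (x̄ - mu_0):
  S^{-1} · (x̄ - mu_0) = (-0.5772, -0.1255),
  (x̄ - mu_0)^T · [...] = (-4)·(-0.5772) + (-1.3333)·(-0.1255) = 2.476.

Step 5 — scale by n: T² = 6 · 2.476 = 14.8557.

T² ≈ 14.8557


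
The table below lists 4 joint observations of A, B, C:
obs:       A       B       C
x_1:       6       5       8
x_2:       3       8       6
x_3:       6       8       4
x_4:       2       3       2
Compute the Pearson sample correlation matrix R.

Step 1 — column means:
  mean(A) = (6 + 3 + 6 + 2) / 4 = 17/4 = 4.25
  mean(B) = (5 + 8 + 8 + 3) / 4 = 24/4 = 6
  mean(C) = (8 + 6 + 4 + 2) / 4 = 20/4 = 5

Step 2 — sample variances and covariances s[i,j] = (1/(n-1)) · Σ_k (x_{k,i} - mean_i) · (x_{k,j} - mean_j), with n-1 = 3:
  s[A,A] = ((1.75)·(1.75) + (-1.25)·(-1.25) + (1.75)·(1.75) + (-2.25)·(-2.25)) / 3 = 12.75/3 = 4.25
  s[A,B] = ((1.75)·(-1) + (-1.25)·(2) + (1.75)·(2) + (-2.25)·(-3)) / 3 = 6/3 = 2
  s[A,C] = ((1.75)·(3) + (-1.25)·(1) + (1.75)·(-1) + (-2.25)·(-3)) / 3 = 9/3 = 3
  s[B,B] = ((-1)·(-1) + (2)·(2) + (2)·(2) + (-3)·(-3)) / 3 = 18/3 = 6
  s[B,C] = ((-1)·(3) + (2)·(1) + (2)·(-1) + (-3)·(-3)) / 3 = 6/3 = 2
  s[C,C] = ((3)·(3) + (1)·(1) + (-1)·(-1) + (-3)·(-3)) / 3 = 20/3 = 6.6667
  Sample standard deviations s_i = √(s[i,i]):
  s(A) = √(4.25) = 2.0616
  s(B) = √(6) = 2.4495
  s(C) = √(6.6667) = 2.582

Step 3 — r_{ij} = s_{ij} / (s_i · s_j):
  r[A,A] = 1 (diagonal).
  r[A,B] = 2 / (2.0616 · 2.4495) = 2 / 5.0498 = 0.3961
  r[A,C] = 3 / (2.0616 · 2.582) = 3 / 5.3229 = 0.5636
  r[B,B] = 1 (diagonal).
  r[B,C] = 2 / (2.4495 · 2.582) = 2 / 6.3246 = 0.3162
  r[C,C] = 1 (diagonal).

R is symmetric with unit diagonal. Assembling:

R = [[1, 0.3961, 0.5636],
 [0.3961, 1, 0.3162],
 [0.5636, 0.3162, 1]]


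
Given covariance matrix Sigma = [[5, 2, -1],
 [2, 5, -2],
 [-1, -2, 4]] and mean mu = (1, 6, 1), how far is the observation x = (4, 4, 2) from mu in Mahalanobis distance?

Step 1 — centre the observation: (x - mu) = (3, -2, 1).

Step 2 — invert Sigma (cofactor / det for 3×3, or solve directly):
  Sigma^{-1} = [[0.2388, -0.0896, 0.0149],
 [-0.0896, 0.2836, 0.1194],
 [0.0149, 0.1194, 0.3134]].

Step 3 — form the quadratic (x - mu)^T · Sigma^{-1} · (x - mu):
  Sigma^{-1} · (x - mu) = (0.9104, -0.7164, 0.1194).
  (x - mu)^T · [Sigma^{-1} · (x - mu)] = (3)·(0.9104) + (-2)·(-0.7164) + (1)·(0.1194) = 4.2836.

Step 4 — take square root: d = √(4.2836) ≈ 2.0697.

d(x, mu) = √(4.2836) ≈ 2.0697


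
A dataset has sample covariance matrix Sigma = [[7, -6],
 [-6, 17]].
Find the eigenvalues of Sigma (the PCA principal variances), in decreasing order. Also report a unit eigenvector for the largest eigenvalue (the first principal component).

Step 1 — characteristic polynomial of 2×2 Sigma:
  det(Sigma - λI) = λ² - trace · λ + det = 0.
  trace = 7 + 17 = 24, det = 7·17 - (-6)² = 83.
Step 2 — discriminant:
  Δ = trace² - 4·det = 576 - 332 = 244.
Step 3 — eigenvalues:
  λ = (trace ± √Δ)/2 = (24 ± 15.6205)/2,
  λ_1 = 19.8102,  λ_2 = 4.1898.

Step 4 — unit eigenvector for λ_1: solve (Sigma - λ_1 I)v = 0. First row:
  (7 - 19.8102)·v_x + (-6)·v_y = 0, i.e. (-12.8102)·v_x + (-6)·v_y = 0,
  so v ∝ (b, λ_1 - a) = (-6, 12.8102); multiply by -1 so the first entry is positive: u = (6, -12.8102).
  ||u|| = √((6)² + (-12.8102)²) = √(200.1025) ≈ 14.1458,
  v_1 = u/||u|| ≈ (0.4242, -0.9056) (||v_1|| = 1).

λ_1 = 19.8102,  λ_2 = 4.1898;  v_1 ≈ (0.4242, -0.9056)


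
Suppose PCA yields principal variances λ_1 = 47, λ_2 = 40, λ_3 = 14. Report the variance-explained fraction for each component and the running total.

Step 1 — total variance = trace(Sigma) = Σ λ_i = 47 + 40 + 14 = 101.

Step 2 — fraction explained by component i = λ_i / Σ λ:
  PC1: 47/101 = 0.4653
  PC2: 40/101 = 0.396
  PC3: 14/101 = 0.1386

Step 3 — cumulative fraction after k components = (λ_1 + ... + λ_k) / Σ λ:
  k = 1: 47/101 = 0.4653
  k = 2: (47 + 40)/101 = 87/101 = 0.8614
  k = 3: (47 + 40 + 14)/101 = 101/101 = 1

Summary (fraction, with percent):

explained: PC1 0.4653 (46.53%), PC2 0.396 (39.6%), PC3 0.1386 (13.86%);  cumulative: 0.4653, 0.8614, 1


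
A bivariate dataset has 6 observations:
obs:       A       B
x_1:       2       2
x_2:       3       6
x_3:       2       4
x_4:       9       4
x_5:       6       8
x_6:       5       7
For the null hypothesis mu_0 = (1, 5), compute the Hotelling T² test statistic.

Step 1 — sample mean vector:
  mean(A) = (2 + 3 + 2 + 9 + 6 + 5) / 6 = 27/6 = 4.5
  mean(B) = (2 + 6 + 4 + 4 + 8 + 7) / 6 = 31/6 = 5.1667
  x̄ = (4.5, 5.1667),  deviation x̄ - mu_0 = (4.5, 5.1667) - (1, 5) = (3.5, 0.1667).

Step 2 — sample covariance matrix, S[i,j] = (1/(n-1)) · Σ_k (x_{k,i} - mean_i) · (x_{k,j} - mean_j), divisor n-1 = 5:
  S[A,A] = ((-2.5)·(-2.5) + (-1.5)·(-1.5) + (-2.5)·(-2.5) + (4.5)·(4.5) + (1.5)·(1.5) + (0.5)·(0.5)) / 5 = 37.5/5 = 7.5
  S[A,B] = ((-2.5)·(-3.1667) + (-1.5)·(0.8333) + (-2.5)·(-1.1667) + (4.5)·(-1.1667) + (1.5)·(2.8333) + (0.5)·(1.8333)) / 5 = 9.5/5 = 1.9
  S[B,B] = ((-3.1667)·(-3.1667) + (0.8333)·(0.8333) + (-1.1667)·(-1.1667) + (-1.1667)·(-1.1667) + (2.8333)·(2.8333) + (1.8333)·(1.8333)) / 5 = 24.8333/5 = 4.9667
  S = [[7.5, 1.9],
 [1.9, 4.9667]].

Step 3 — invert S. det(S) = 7.5·4.9667 - (1.9)² = 33.64.
  S^{-1} = (1/det) · [[d, -b], [-b, a]] = [[0.1476, -0.0565],
 [-0.0565, 0.2229]].

Step 4 — quadratic form (x̄ - mu_0)^T · S^{-1} · (x̄ - mu_0):
  S^{-1} · (x̄ - mu_0) = (0.5073, -0.1605),
  (x̄ - mu_0)^T · [...] = (3.5)·(0.5073) + (0.1667)·(-0.1605) = 1.7489.

Step 5 — scale by n: T² = 6 · 1.7489 = 10.4935.

T² ≈ 10.4935


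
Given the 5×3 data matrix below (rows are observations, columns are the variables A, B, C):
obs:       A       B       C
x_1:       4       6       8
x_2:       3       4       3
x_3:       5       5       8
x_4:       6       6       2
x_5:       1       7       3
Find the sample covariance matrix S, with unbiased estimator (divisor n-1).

Step 1 — column means:
  mean(A) = (4 + 3 + 5 + 6 + 1) / 5 = 19/5 = 3.8
  mean(B) = (6 + 4 + 5 + 6 + 7) / 5 = 28/5 = 5.6
  mean(C) = (8 + 3 + 8 + 2 + 3) / 5 = 24/5 = 4.8

Step 2 — sample covariance S[i,j] = (1/(n-1)) · Σ_k (x_{k,i} - mean_i) · (x_{k,j} - mean_j), with n-1 = 4.
  S[A,A] = ((0.2)·(0.2) + (-0.8)·(-0.8) + (1.2)·(1.2) + (2.2)·(2.2) + (-2.8)·(-2.8)) / 4 = 14.8/4 = 3.7
  S[A,B] = ((0.2)·(0.4) + (-0.8)·(-1.6) + (1.2)·(-0.6) + (2.2)·(0.4) + (-2.8)·(1.4)) / 4 = -2.4/4 = -0.6
  S[A,C] = ((0.2)·(3.2) + (-0.8)·(-1.8) + (1.2)·(3.2) + (2.2)·(-2.8) + (-2.8)·(-1.8)) / 4 = 4.8/4 = 1.2
  S[B,B] = ((0.4)·(0.4) + (-1.6)·(-1.6) + (-0.6)·(-0.6) + (0.4)·(0.4) + (1.4)·(1.4)) / 4 = 5.2/4 = 1.3
  S[B,C] = ((0.4)·(3.2) + (-1.6)·(-1.8) + (-0.6)·(3.2) + (0.4)·(-2.8) + (1.4)·(-1.8)) / 4 = -1.4/4 = -0.35
  S[C,C] = ((3.2)·(3.2) + (-1.8)·(-1.8) + (3.2)·(3.2) + (-2.8)·(-2.8) + (-1.8)·(-1.8)) / 4 = 34.8/4 = 8.7

S is symmetric (S[j,i] = S[i,j]). Assembling:

S = [[3.7, -0.6, 1.2],
 [-0.6, 1.3, -0.35],
 [1.2, -0.35, 8.7]]


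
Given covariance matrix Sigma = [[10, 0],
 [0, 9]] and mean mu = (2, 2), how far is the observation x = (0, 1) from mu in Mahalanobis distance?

Step 1 — centre the observation: (x - mu) = (-2, -1).

Step 2 — invert Sigma. det(Sigma) = 10·9 - (0)² = 90.
  Sigma^{-1} = (1/det) · [[d, -b], [-b, a]] = [[0.1, 0],
 [0, 0.1111]].

Step 3 — form the quadratic (x - mu)^T · Sigma^{-1} · (x - mu):
  Sigma^{-1} · (x - mu) = (-0.2, -0.1111).
  (x - mu)^T · [Sigma^{-1} · (x - mu)] = (-2)·(-0.2) + (-1)·(-0.1111) = 0.5111.

Step 4 — take square root: d = √(0.5111) ≈ 0.7149.

d(x, mu) = √(0.5111) ≈ 0.7149


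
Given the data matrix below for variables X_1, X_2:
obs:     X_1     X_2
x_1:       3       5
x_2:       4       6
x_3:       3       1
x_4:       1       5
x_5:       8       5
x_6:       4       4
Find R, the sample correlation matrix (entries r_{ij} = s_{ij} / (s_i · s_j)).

Step 1 — column means:
  mean(X_1) = (3 + 4 + 3 + 1 + 8 + 4) / 6 = 23/6 = 3.8333
  mean(X_2) = (5 + 6 + 1 + 5 + 5 + 4) / 6 = 26/6 = 4.3333

Step 2 — sample variances and covariances s[i,j] = (1/(n-1)) · Σ_k (x_{k,i} - mean_i) · (x_{k,j} - mean_j), with n-1 = 5:
  s[X_1,X_1] = ((-0.8333)·(-0.8333) + (0.1667)·(0.1667) + (-0.8333)·(-0.8333) + (-2.8333)·(-2.8333) + (4.1667)·(4.1667) + (0.1667)·(0.1667)) / 5 = 26.8333/5 = 5.3667
  s[X_1,X_2] = ((-0.8333)·(0.6667) + (0.1667)·(1.6667) + (-0.8333)·(-3.3333) + (-2.8333)·(0.6667) + (4.1667)·(0.6667) + (0.1667)·(-0.3333)) / 5 = 3.3333/5 = 0.6667
  s[X_2,X_2] = ((0.6667)·(0.6667) + (1.6667)·(1.6667) + (-3.3333)·(-3.3333) + (0.6667)·(0.6667) + (0.6667)·(0.6667) + (-0.3333)·(-0.3333)) / 5 = 15.3333/5 = 3.0667
  Sample standard deviations s_i = √(s[i,i]):
  s(X_1) = √(5.3667) = 2.3166
  s(X_2) = √(3.0667) = 1.7512

Step 3 — r_{ij} = s_{ij} / (s_i · s_j):
  r[X_1,X_1] = 1 (diagonal).
  r[X_1,X_2] = 0.6667 / (2.3166 · 1.7512) = 0.6667 / 4.0568 = 0.1643
  r[X_2,X_2] = 1 (diagonal).

R is symmetric with unit diagonal. Assembling:

R = [[1, 0.1643],
 [0.1643, 1]]


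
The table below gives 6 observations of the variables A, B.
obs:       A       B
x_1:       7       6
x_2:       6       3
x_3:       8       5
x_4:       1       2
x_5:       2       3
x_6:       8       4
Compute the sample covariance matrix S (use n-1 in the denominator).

Step 1 — column means:
  mean(A) = (7 + 6 + 8 + 1 + 2 + 8) / 6 = 32/6 = 5.3333
  mean(B) = (6 + 3 + 5 + 2 + 3 + 4) / 6 = 23/6 = 3.8333

Step 2 — sample covariance S[i,j] = (1/(n-1)) · Σ_k (x_{k,i} - mean_i) · (x_{k,j} - mean_j), with n-1 = 5.
  S[A,A] = ((1.6667)·(1.6667) + (0.6667)·(0.6667) + (2.6667)·(2.6667) + (-4.3333)·(-4.3333) + (-3.3333)·(-3.3333) + (2.6667)·(2.6667)) / 5 = 47.3333/5 = 9.4667
  S[A,B] = ((1.6667)·(2.1667) + (0.6667)·(-0.8333) + (2.6667)·(1.1667) + (-4.3333)·(-1.8333) + (-3.3333)·(-0.8333) + (2.6667)·(0.1667)) / 5 = 17.3333/5 = 3.4667
  S[B,B] = ((2.1667)·(2.1667) + (-0.8333)·(-0.8333) + (1.1667)·(1.1667) + (-1.8333)·(-1.8333) + (-0.8333)·(-0.8333) + (0.1667)·(0.1667)) / 5 = 10.8333/5 = 2.1667

S is symmetric (S[j,i] = S[i,j]). Assembling:

S = [[9.4667, 3.4667],
 [3.4667, 2.1667]]


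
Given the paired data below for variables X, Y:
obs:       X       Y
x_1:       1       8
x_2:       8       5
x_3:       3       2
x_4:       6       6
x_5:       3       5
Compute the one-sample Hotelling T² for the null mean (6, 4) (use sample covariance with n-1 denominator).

Step 1 — sample mean vector:
  mean(X) = (1 + 8 + 3 + 6 + 3) / 5 = 21/5 = 4.2
  mean(Y) = (8 + 5 + 2 + 6 + 5) / 5 = 26/5 = 5.2
  x̄ = (4.2, 5.2),  deviation x̄ - mu_0 = (4.2, 5.2) - (6, 4) = (-1.8, 1.2).

Step 2 — sample covariance matrix, S[i,j] = (1/(n-1)) · Σ_k (x_{k,i} - mean_i) · (x_{k,j} - mean_j), divisor n-1 = 4:
  S[X,X] = ((-3.2)·(-3.2) + (3.8)·(3.8) + (-1.2)·(-1.2) + (1.8)·(1.8) + (-1.2)·(-1.2)) / 4 = 30.8/4 = 7.7
  S[X,Y] = ((-3.2)·(2.8) + (3.8)·(-0.2) + (-1.2)·(-3.2) + (1.8)·(0.8) + (-1.2)·(-0.2)) / 4 = -4.2/4 = -1.05
  S[Y,Y] = ((2.8)·(2.8) + (-0.2)·(-0.2) + (-3.2)·(-3.2) + (0.8)·(0.8) + (-0.2)·(-0.2)) / 4 = 18.8/4 = 4.7
  S = [[7.7, -1.05],
 [-1.05, 4.7]].

Step 3 — invert S. det(S) = 7.7·4.7 - (-1.05)² = 35.0875.
  S^{-1} = (1/det) · [[d, -b], [-b, a]] = [[0.134, 0.0299],
 [0.0299, 0.2195]].

Step 4 — quadratic form (x̄ - mu_0)^T · S^{-1} · (x̄ - mu_0):
  S^{-1} · (x̄ - mu_0) = (-0.2052, 0.2095),
  (x̄ - mu_0)^T · [...] = (-1.8)·(-0.2052) + (1.2)·(0.2095) = 0.6207.

Step 5 — scale by n: T² = 5 · 0.6207 = 3.1037.

T² ≈ 3.1037


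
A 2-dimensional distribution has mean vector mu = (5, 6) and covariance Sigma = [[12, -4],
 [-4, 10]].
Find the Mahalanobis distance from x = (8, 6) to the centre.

Step 1 — centre the observation: (x - mu) = (3, 0).

Step 2 — invert Sigma. det(Sigma) = 12·10 - (-4)² = 104.
  Sigma^{-1} = (1/det) · [[d, -b], [-b, a]] = [[0.0962, 0.0385],
 [0.0385, 0.1154]].

Step 3 — form the quadratic (x - mu)^T · Sigma^{-1} · (x - mu):
  Sigma^{-1} · (x - mu) = (0.2885, 0.1154).
  (x - mu)^T · [Sigma^{-1} · (x - mu)] = (3)·(0.2885) + (0)·(0.1154) = 0.8654.

Step 4 — take square root: d = √(0.8654) ≈ 0.9303.

d(x, mu) = √(0.8654) ≈ 0.9303


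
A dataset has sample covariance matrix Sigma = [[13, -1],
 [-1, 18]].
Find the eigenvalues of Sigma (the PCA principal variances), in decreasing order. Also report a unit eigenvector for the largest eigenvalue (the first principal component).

Step 1 — characteristic polynomial of 2×2 Sigma:
  det(Sigma - λI) = λ² - trace · λ + det = 0.
  trace = 13 + 18 = 31, det = 13·18 - (-1)² = 233.
Step 2 — discriminant:
  Δ = trace² - 4·det = 961 - 932 = 29.
Step 3 — eigenvalues:
  λ = (trace ± √Δ)/2 = (31 ± 5.3852)/2,
  λ_1 = 18.1926,  λ_2 = 12.8074.

Step 4 — unit eigenvector for λ_1: solve (Sigma - λ_1 I)v = 0. First row:
  (13 - 18.1926)·v_x + (-1)·v_y = 0, i.e. (-5.1926)·v_x + (-1)·v_y = 0,
  so v ∝ (b, λ_1 - a) = (-1, 5.1926); multiply by -1 so the first entry is positive: u = (1, -5.1926).
  ||u|| = √((1)² + (-5.1926)²) = √(27.9629) ≈ 5.288,
  v_1 = u/||u|| ≈ (0.1891, -0.982) (||v_1|| = 1).

λ_1 = 18.1926,  λ_2 = 12.8074;  v_1 ≈ (0.1891, -0.982)


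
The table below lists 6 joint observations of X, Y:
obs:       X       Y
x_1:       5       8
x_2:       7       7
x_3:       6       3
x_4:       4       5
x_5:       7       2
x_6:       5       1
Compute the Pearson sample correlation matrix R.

Step 1 — column means:
  mean(X) = (5 + 7 + 6 + 4 + 7 + 5) / 6 = 34/6 = 5.6667
  mean(Y) = (8 + 7 + 3 + 5 + 2 + 1) / 6 = 26/6 = 4.3333

Step 2 — sample variances and covariances s[i,j] = (1/(n-1)) · Σ_k (x_{k,i} - mean_i) · (x_{k,j} - mean_j), with n-1 = 5:
  s[X,X] = ((-0.6667)·(-0.6667) + (1.3333)·(1.3333) + (0.3333)·(0.3333) + (-1.6667)·(-1.6667) + (1.3333)·(1.3333) + (-0.6667)·(-0.6667)) / 5 = 7.3333/5 = 1.4667
  s[X,Y] = ((-0.6667)·(3.6667) + (1.3333)·(2.6667) + (0.3333)·(-1.3333) + (-1.6667)·(0.6667) + (1.3333)·(-2.3333) + (-0.6667)·(-3.3333)) / 5 = -1.3333/5 = -0.2667
  s[Y,Y] = ((3.6667)·(3.6667) + (2.6667)·(2.6667) + (-1.3333)·(-1.3333) + (0.6667)·(0.6667) + (-2.3333)·(-2.3333) + (-3.3333)·(-3.3333)) / 5 = 39.3333/5 = 7.8667
  Sample standard deviations s_i = √(s[i,i]):
  s(X) = √(1.4667) = 1.2111
  s(Y) = √(7.8667) = 2.8048

Step 3 — r_{ij} = s_{ij} / (s_i · s_j):
  r[X,X] = 1 (diagonal).
  r[X,Y] = -0.2667 / (1.2111 · 2.8048) = -0.2667 / 3.3967 = -0.0785
  r[Y,Y] = 1 (diagonal).

R is symmetric with unit diagonal. Assembling:

R = [[1, -0.0785],
 [-0.0785, 1]]


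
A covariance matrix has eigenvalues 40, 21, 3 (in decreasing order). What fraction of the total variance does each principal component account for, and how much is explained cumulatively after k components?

Step 1 — total variance = trace(Sigma) = Σ λ_i = 40 + 21 + 3 = 64.

Step 2 — fraction explained by component i = λ_i / Σ λ:
  PC1: 40/64 = 0.625
  PC2: 21/64 = 0.3281
  PC3: 3/64 = 0.0469

Step 3 — cumulative fraction after k components = (λ_1 + ... + λ_k) / Σ λ:
  k = 1: 40/64 = 0.625
  k = 2: (40 + 21)/64 = 61/64 = 0.9531
  k = 3: (40 + 21 + 3)/64 = 64/64 = 1

Summary (fraction, with percent):

explained: PC1 0.625 (62.5%), PC2 0.3281 (32.81%), PC3 0.0469 (4.69%);  cumulative: 0.625, 0.9531, 1


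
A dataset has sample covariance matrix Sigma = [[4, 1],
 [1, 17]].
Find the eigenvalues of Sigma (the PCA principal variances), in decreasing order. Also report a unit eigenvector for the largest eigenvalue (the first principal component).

Step 1 — characteristic polynomial of 2×2 Sigma:
  det(Sigma - λI) = λ² - trace · λ + det = 0.
  trace = 4 + 17 = 21, det = 4·17 - (1)² = 67.
Step 2 — discriminant:
  Δ = trace² - 4·det = 441 - 268 = 173.
Step 3 — eigenvalues:
  λ = (trace ± √Δ)/2 = (21 ± 13.1529)/2,
  λ_1 = 17.0765,  λ_2 = 3.9235.

Step 4 — unit eigenvector for λ_1: solve (Sigma - λ_1 I)v = 0. First row:
  (4 - 17.0765)·v_x + (1)·v_y = 0, i.e. (-13.0765)·v_x + (1)·v_y = 0,
  so v ∝ (b, λ_1 - a) = (1, 13.0765) = u.
  ||u|| = √((1)² + (13.0765)²) = √(171.9942) ≈ 13.1147,
  v_1 = u/||u|| ≈ (0.0763, 0.9971) (||v_1|| = 1).

λ_1 = 17.0765,  λ_2 = 3.9235;  v_1 ≈ (0.0763, 0.9971)


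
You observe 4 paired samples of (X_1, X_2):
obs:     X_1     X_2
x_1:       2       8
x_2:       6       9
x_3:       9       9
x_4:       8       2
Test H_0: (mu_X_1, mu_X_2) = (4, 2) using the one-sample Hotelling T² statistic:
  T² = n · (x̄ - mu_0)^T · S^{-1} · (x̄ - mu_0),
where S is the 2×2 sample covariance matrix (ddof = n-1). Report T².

Step 1 — sample mean vector:
  mean(X_1) = (2 + 6 + 9 + 8) / 4 = 25/4 = 6.25
  mean(X_2) = (8 + 9 + 9 + 2) / 4 = 28/4 = 7
  x̄ = (6.25, 7),  deviation x̄ - mu_0 = (6.25, 7) - (4, 2) = (2.25, 5).

Step 2 — sample covariance matrix, S[i,j] = (1/(n-1)) · Σ_k (x_{k,i} - mean_i) · (x_{k,j} - mean_j), divisor n-1 = 3:
  S[X_1,X_1] = ((-4.25)·(-4.25) + (-0.25)·(-0.25) + (2.75)·(2.75) + (1.75)·(1.75)) / 3 = 28.75/3 = 9.5833
  S[X_1,X_2] = ((-4.25)·(1) + (-0.25)·(2) + (2.75)·(2) + (1.75)·(-5)) / 3 = -8/3 = -2.6667
  S[X_2,X_2] = ((1)·(1) + (2)·(2) + (2)·(2) + (-5)·(-5)) / 3 = 34/3 = 11.3333
  S = [[9.5833, -2.6667],
 [-2.6667, 11.3333]].

Step 3 — invert S. det(S) = 9.5833·11.3333 - (-2.6667)² = 101.5.
  S^{-1} = (1/det) · [[d, -b], [-b, a]] = [[0.1117, 0.0263],
 [0.0263, 0.0944]].

Step 4 — quadratic form (x̄ - mu_0)^T · S^{-1} · (x̄ - mu_0):
  S^{-1} · (x̄ - mu_0) = (0.3826, 0.5312),
  (x̄ - mu_0)^T · [...] = (2.25)·(0.3826) + (5)·(0.5312) = 3.5168.

Step 5 — scale by n: T² = 4 · 3.5168 = 14.0673.

T² ≈ 14.0673


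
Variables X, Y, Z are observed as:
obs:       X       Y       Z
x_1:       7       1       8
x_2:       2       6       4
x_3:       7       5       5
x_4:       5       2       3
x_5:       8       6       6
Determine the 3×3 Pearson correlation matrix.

Step 1 — column means:
  mean(X) = (7 + 2 + 7 + 5 + 8) / 5 = 29/5 = 5.8
  mean(Y) = (1 + 6 + 5 + 2 + 6) / 5 = 20/5 = 4
  mean(Z) = (8 + 4 + 5 + 3 + 6) / 5 = 26/5 = 5.2

Step 2 — sample variances and covariances s[i,j] = (1/(n-1)) · Σ_k (x_{k,i} - mean_i) · (x_{k,j} - mean_j), with n-1 = 4:
  s[X,X] = ((1.2)·(1.2) + (-3.8)·(-3.8) + (1.2)·(1.2) + (-0.8)·(-0.8) + (2.2)·(2.2)) / 4 = 22.8/4 = 5.7
  s[X,Y] = ((1.2)·(-3) + (-3.8)·(2) + (1.2)·(1) + (-0.8)·(-2) + (2.2)·(2)) / 4 = -4/4 = -1
  s[X,Z] = ((1.2)·(2.8) + (-3.8)·(-1.2) + (1.2)·(-0.2) + (-0.8)·(-2.2) + (2.2)·(0.8)) / 4 = 11.2/4 = 2.8
  s[Y,Y] = ((-3)·(-3) + (2)·(2) + (1)·(1) + (-2)·(-2) + (2)·(2)) / 4 = 22/4 = 5.5
  s[Y,Z] = ((-3)·(2.8) + (2)·(-1.2) + (1)·(-0.2) + (-2)·(-2.2) + (2)·(0.8)) / 4 = -5/4 = -1.25
  s[Z,Z] = ((2.8)·(2.8) + (-1.2)·(-1.2) + (-0.2)·(-0.2) + (-2.2)·(-2.2) + (0.8)·(0.8)) / 4 = 14.8/4 = 3.7
  Sample standard deviations s_i = √(s[i,i]):
  s(X) = √(5.7) = 2.3875
  s(Y) = √(5.5) = 2.3452
  s(Z) = √(3.7) = 1.9235

Step 3 — r_{ij} = s_{ij} / (s_i · s_j):
  r[X,X] = 1 (diagonal).
  r[X,Y] = -1 / (2.3875 · 2.3452) = -1 / 5.5991 = -0.1786
  r[X,Z] = 2.8 / (2.3875 · 1.9235) = 2.8 / 4.5924 = 0.6097
  r[Y,Y] = 1 (diagonal).
  r[Y,Z] = -1.25 / (2.3452 · 1.9235) = -1.25 / 4.5111 = -0.2771
  r[Z,Z] = 1 (diagonal).

R is symmetric with unit diagonal. Assembling:

R = [[1, -0.1786, 0.6097],
 [-0.1786, 1, -0.2771],
 [0.6097, -0.2771, 1]]


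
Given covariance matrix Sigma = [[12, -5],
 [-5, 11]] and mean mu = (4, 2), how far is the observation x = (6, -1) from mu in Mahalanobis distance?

Step 1 — centre the observation: (x - mu) = (2, -3).

Step 2 — invert Sigma. det(Sigma) = 12·11 - (-5)² = 107.
  Sigma^{-1} = (1/det) · [[d, -b], [-b, a]] = [[0.1028, 0.0467],
 [0.0467, 0.1121]].

Step 3 — form the quadratic (x - mu)^T · Sigma^{-1} · (x - mu):
  Sigma^{-1} · (x - mu) = (0.0654, -0.243).
  (x - mu)^T · [Sigma^{-1} · (x - mu)] = (2)·(0.0654) + (-3)·(-0.243) = 0.8598.

Step 4 — take square root: d = √(0.8598) ≈ 0.9273.

d(x, mu) = √(0.8598) ≈ 0.9273


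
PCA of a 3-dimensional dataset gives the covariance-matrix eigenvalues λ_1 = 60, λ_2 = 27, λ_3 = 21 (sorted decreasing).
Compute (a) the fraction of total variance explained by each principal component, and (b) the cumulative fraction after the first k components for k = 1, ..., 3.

Step 1 — total variance = trace(Sigma) = Σ λ_i = 60 + 27 + 21 = 108.

Step 2 — fraction explained by component i = λ_i / Σ λ:
  PC1: 60/108 = 0.5556
  PC2: 27/108 = 0.25
  PC3: 21/108 = 0.1944

Step 3 — cumulative fraction after k components = (λ_1 + ... + λ_k) / Σ λ:
  k = 1: 60/108 = 0.5556
  k = 2: (60 + 27)/108 = 87/108 = 0.8056
  k = 3: (60 + 27 + 21)/108 = 108/108 = 1

Summary (fraction, with percent):

explained: PC1 0.5556 (55.56%), PC2 0.25 (25%), PC3 0.1944 (19.44%);  cumulative: 0.5556, 0.8056, 1


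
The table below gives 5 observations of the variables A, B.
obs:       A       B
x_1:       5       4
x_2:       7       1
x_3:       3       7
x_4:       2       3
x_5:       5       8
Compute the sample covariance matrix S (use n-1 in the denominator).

Step 1 — column means:
  mean(A) = (5 + 7 + 3 + 2 + 5) / 5 = 22/5 = 4.4
  mean(B) = (4 + 1 + 7 + 3 + 8) / 5 = 23/5 = 4.6

Step 2 — sample covariance S[i,j] = (1/(n-1)) · Σ_k (x_{k,i} - mean_i) · (x_{k,j} - mean_j), with n-1 = 4.
  S[A,A] = ((0.6)·(0.6) + (2.6)·(2.6) + (-1.4)·(-1.4) + (-2.4)·(-2.4) + (0.6)·(0.6)) / 4 = 15.2/4 = 3.8
  S[A,B] = ((0.6)·(-0.6) + (2.6)·(-3.6) + (-1.4)·(2.4) + (-2.4)·(-1.6) + (0.6)·(3.4)) / 4 = -7.2/4 = -1.8
  S[B,B] = ((-0.6)·(-0.6) + (-3.6)·(-3.6) + (2.4)·(2.4) + (-1.6)·(-1.6) + (3.4)·(3.4)) / 4 = 33.2/4 = 8.3

S is symmetric (S[j,i] = S[i,j]). Assembling:

S = [[3.8, -1.8],
 [-1.8, 8.3]]


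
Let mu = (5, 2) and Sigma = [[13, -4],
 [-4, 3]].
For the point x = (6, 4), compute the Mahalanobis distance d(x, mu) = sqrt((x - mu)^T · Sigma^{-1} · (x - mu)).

Step 1 — centre the observation: (x - mu) = (1, 2).

Step 2 — invert Sigma. det(Sigma) = 13·3 - (-4)² = 23.
  Sigma^{-1} = (1/det) · [[d, -b], [-b, a]] = [[0.1304, 0.1739],
 [0.1739, 0.5652]].

Step 3 — form the quadratic (x - mu)^T · Sigma^{-1} · (x - mu):
  Sigma^{-1} · (x - mu) = (0.4783, 1.3043).
  (x - mu)^T · [Sigma^{-1} · (x - mu)] = (1)·(0.4783) + (2)·(1.3043) = 3.087.

Step 4 — take square root: d = √(3.087) ≈ 1.757.

d(x, mu) = √(3.087) ≈ 1.757


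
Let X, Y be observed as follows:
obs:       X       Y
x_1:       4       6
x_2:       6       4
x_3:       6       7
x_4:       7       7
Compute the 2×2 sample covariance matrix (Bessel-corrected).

Step 1 — column means:
  mean(X) = (4 + 6 + 6 + 7) / 4 = 23/4 = 5.75
  mean(Y) = (6 + 4 + 7 + 7) / 4 = 24/4 = 6

Step 2 — sample covariance S[i,j] = (1/(n-1)) · Σ_k (x_{k,i} - mean_i) · (x_{k,j} - mean_j), with n-1 = 3.
  S[X,X] = ((-1.75)·(-1.75) + (0.25)·(0.25) + (0.25)·(0.25) + (1.25)·(1.25)) / 3 = 4.75/3 = 1.5833
  S[X,Y] = ((-1.75)·(0) + (0.25)·(-2) + (0.25)·(1) + (1.25)·(1)) / 3 = 1/3 = 0.3333
  S[Y,Y] = ((0)·(0) + (-2)·(-2) + (1)·(1) + (1)·(1)) / 3 = 6/3 = 2

S is symmetric (S[j,i] = S[i,j]). Assembling:

S = [[1.5833, 0.3333],
 [0.3333, 2]]


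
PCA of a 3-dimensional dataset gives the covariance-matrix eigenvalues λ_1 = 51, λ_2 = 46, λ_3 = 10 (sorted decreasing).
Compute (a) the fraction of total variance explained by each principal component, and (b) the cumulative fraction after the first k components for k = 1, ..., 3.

Step 1 — total variance = trace(Sigma) = Σ λ_i = 51 + 46 + 10 = 107.

Step 2 — fraction explained by component i = λ_i / Σ λ:
  PC1: 51/107 = 0.4766
  PC2: 46/107 = 0.4299
  PC3: 10/107 = 0.0935

Step 3 — cumulative fraction after k components = (λ_1 + ... + λ_k) / Σ λ:
  k = 1: 51/107 = 0.4766
  k = 2: (51 + 46)/107 = 97/107 = 0.9065
  k = 3: (51 + 46 + 10)/107 = 107/107 = 1

Summary (fraction, with percent):

explained: PC1 0.4766 (47.66%), PC2 0.4299 (42.99%), PC3 0.0935 (9.35%);  cumulative: 0.4766, 0.9065, 1


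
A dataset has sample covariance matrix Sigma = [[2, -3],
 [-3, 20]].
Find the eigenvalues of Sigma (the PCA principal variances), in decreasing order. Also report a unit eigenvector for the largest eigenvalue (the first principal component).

Step 1 — characteristic polynomial of 2×2 Sigma:
  det(Sigma - λI) = λ² - trace · λ + det = 0.
  trace = 2 + 20 = 22, det = 2·20 - (-3)² = 31.
Step 2 — discriminant:
  Δ = trace² - 4·det = 484 - 124 = 360.
Step 3 — eigenvalues:
  λ = (trace ± √Δ)/2 = (22 ± 18.9737)/2,
  λ_1 = 20.4868,  λ_2 = 1.5132.

Step 4 — unit eigenvector for λ_1: solve (Sigma - λ_1 I)v = 0. First row:
  (2 - 20.4868)·v_x + (-3)·v_y = 0, i.e. (-18.4868)·v_x + (-3)·v_y = 0,
  so v ∝ (b, λ_1 - a) = (-3, 18.4868); multiply by -1 so the first entry is positive: u = (3, -18.4868).
  ||u|| = √((3)² + (-18.4868)²) = √(350.763) ≈ 18.7287,
  v_1 = u/||u|| ≈ (0.1602, -0.9871) (||v_1|| = 1).

λ_1 = 20.4868,  λ_2 = 1.5132;  v_1 ≈ (0.1602, -0.9871)


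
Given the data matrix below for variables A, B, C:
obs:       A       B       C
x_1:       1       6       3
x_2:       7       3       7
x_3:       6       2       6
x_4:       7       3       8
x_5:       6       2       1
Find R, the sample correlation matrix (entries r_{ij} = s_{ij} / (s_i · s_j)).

Step 1 — column means:
  mean(A) = (1 + 7 + 6 + 7 + 6) / 5 = 27/5 = 5.4
  mean(B) = (6 + 3 + 2 + 3 + 2) / 5 = 16/5 = 3.2
  mean(C) = (3 + 7 + 6 + 8 + 1) / 5 = 25/5 = 5

Step 2 — sample variances and covariances s[i,j] = (1/(n-1)) · Σ_k (x_{k,i} - mean_i) · (x_{k,j} - mean_j), with n-1 = 4:
  s[A,A] = ((-4.4)·(-4.4) + (1.6)·(1.6) + (0.6)·(0.6) + (1.6)·(1.6) + (0.6)·(0.6)) / 4 = 25.2/4 = 6.3
  s[A,B] = ((-4.4)·(2.8) + (1.6)·(-0.2) + (0.6)·(-1.2) + (1.6)·(-0.2) + (0.6)·(-1.2)) / 4 = -14.4/4 = -3.6
  s[A,C] = ((-4.4)·(-2) + (1.6)·(2) + (0.6)·(1) + (1.6)·(3) + (0.6)·(-4)) / 4 = 15/4 = 3.75
  s[B,B] = ((2.8)·(2.8) + (-0.2)·(-0.2) + (-1.2)·(-1.2) + (-0.2)·(-0.2) + (-1.2)·(-1.2)) / 4 = 10.8/4 = 2.7
  s[B,C] = ((2.8)·(-2) + (-0.2)·(2) + (-1.2)·(1) + (-0.2)·(3) + (-1.2)·(-4)) / 4 = -3/4 = -0.75
  s[C,C] = ((-2)·(-2) + (2)·(2) + (1)·(1) + (3)·(3) + (-4)·(-4)) / 4 = 34/4 = 8.5
  Sample standard deviations s_i = √(s[i,i]):
  s(A) = √(6.3) = 2.51
  s(B) = √(2.7) = 1.6432
  s(C) = √(8.5) = 2.9155

Step 3 — r_{ij} = s_{ij} / (s_i · s_j):
  r[A,A] = 1 (diagonal).
  r[A,B] = -3.6 / (2.51 · 1.6432) = -3.6 / 4.1243 = -0.8729
  r[A,C] = 3.75 / (2.51 · 2.9155) = 3.75 / 7.3178 = 0.5125
  r[B,B] = 1 (diagonal).
  r[B,C] = -0.75 / (1.6432 · 2.9155) = -0.75 / 4.7906 = -0.1566
  r[C,C] = 1 (diagonal).

R is symmetric with unit diagonal. Assembling:

R = [[1, -0.8729, 0.5125],
 [-0.8729, 1, -0.1566],
 [0.5125, -0.1566, 1]]


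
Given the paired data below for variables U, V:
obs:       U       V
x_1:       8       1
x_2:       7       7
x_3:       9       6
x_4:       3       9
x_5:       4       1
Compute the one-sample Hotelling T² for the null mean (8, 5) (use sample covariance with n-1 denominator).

Step 1 — sample mean vector:
  mean(U) = (8 + 7 + 9 + 3 + 4) / 5 = 31/5 = 6.2
  mean(V) = (1 + 7 + 6 + 9 + 1) / 5 = 24/5 = 4.8
  x̄ = (6.2, 4.8),  deviation x̄ - mu_0 = (6.2, 4.8) - (8, 5) = (-1.8, -0.2).

Step 2 — sample covariance matrix, S[i,j] = (1/(n-1)) · Σ_k (x_{k,i} - mean_i) · (x_{k,j} - mean_j), divisor n-1 = 4:
  S[U,U] = ((1.8)·(1.8) + (0.8)·(0.8) + (2.8)·(2.8) + (-3.2)·(-3.2) + (-2.2)·(-2.2)) / 4 = 26.8/4 = 6.7
  S[U,V] = ((1.8)·(-3.8) + (0.8)·(2.2) + (2.8)·(1.2) + (-3.2)·(4.2) + (-2.2)·(-3.8)) / 4 = -6.8/4 = -1.7
  S[V,V] = ((-3.8)·(-3.8) + (2.2)·(2.2) + (1.2)·(1.2) + (4.2)·(4.2) + (-3.8)·(-3.8)) / 4 = 52.8/4 = 13.2
  S = [[6.7, -1.7],
 [-1.7, 13.2]].

Step 3 — invert S. det(S) = 6.7·13.2 - (-1.7)² = 85.55.
  S^{-1} = (1/det) · [[d, -b], [-b, a]] = [[0.1543, 0.0199],
 [0.0199, 0.0783]].

Step 4 — quadratic form (x̄ - mu_0)^T · S^{-1} · (x̄ - mu_0):
  S^{-1} · (x̄ - mu_0) = (-0.2817, -0.0514),
  (x̄ - mu_0)^T · [...] = (-1.8)·(-0.2817) + (-0.2)·(-0.0514) = 0.5174.

Step 5 — scale by n: T² = 5 · 0.5174 = 2.5868.

T² ≈ 2.5868


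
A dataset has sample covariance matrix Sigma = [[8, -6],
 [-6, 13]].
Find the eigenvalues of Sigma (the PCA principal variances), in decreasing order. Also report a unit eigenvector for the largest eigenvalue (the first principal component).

Step 1 — characteristic polynomial of 2×2 Sigma:
  det(Sigma - λI) = λ² - trace · λ + det = 0.
  trace = 8 + 13 = 21, det = 8·13 - (-6)² = 68.
Step 2 — discriminant:
  Δ = trace² - 4·det = 441 - 272 = 169.
Step 3 — eigenvalues:
  λ = (trace ± √Δ)/2 = (21 ± 13)/2,
  λ_1 = 17,  λ_2 = 4.

Step 4 — unit eigenvector for λ_1: solve (Sigma - λ_1 I)v = 0. First row:
  (8 - 17)·v_x + (-6)·v_y = 0, i.e. (-9)·v_x + (-6)·v_y = 0,
  so v ∝ (b, λ_1 - a) = (-6, 9); multiply by -1 so the first entry is positive: u = (6, -9).
  ||u|| = √((6)² + (-9)²) = √(117) ≈ 10.8167,
  v_1 = u/||u|| ≈ (0.5547, -0.8321) (||v_1|| = 1).

λ_1 = 17,  λ_2 = 4;  v_1 ≈ (0.5547, -0.8321)


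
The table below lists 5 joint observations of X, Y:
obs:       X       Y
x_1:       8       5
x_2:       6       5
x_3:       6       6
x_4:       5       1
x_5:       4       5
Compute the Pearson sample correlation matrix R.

Step 1 — column means:
  mean(X) = (8 + 6 + 6 + 5 + 4) / 5 = 29/5 = 5.8
  mean(Y) = (5 + 5 + 6 + 1 + 5) / 5 = 22/5 = 4.4

Step 2 — sample variances and covariances s[i,j] = (1/(n-1)) · Σ_k (x_{k,i} - mean_i) · (x_{k,j} - mean_j), with n-1 = 4:
  s[X,X] = ((2.2)·(2.2) + (0.2)·(0.2) + (0.2)·(0.2) + (-0.8)·(-0.8) + (-1.8)·(-1.8)) / 4 = 8.8/4 = 2.2
  s[X,Y] = ((2.2)·(0.6) + (0.2)·(0.6) + (0.2)·(1.6) + (-0.8)·(-3.4) + (-1.8)·(0.6)) / 4 = 3.4/4 = 0.85
  s[Y,Y] = ((0.6)·(0.6) + (0.6)·(0.6) + (1.6)·(1.6) + (-3.4)·(-3.4) + (0.6)·(0.6)) / 4 = 15.2/4 = 3.8
  Sample standard deviations s_i = √(s[i,i]):
  s(X) = √(2.2) = 1.4832
  s(Y) = √(3.8) = 1.9494

Step 3 — r_{ij} = s_{ij} / (s_i · s_j):
  r[X,X] = 1 (diagonal).
  r[X,Y] = 0.85 / (1.4832 · 1.9494) = 0.85 / 2.8914 = 0.294
  r[Y,Y] = 1 (diagonal).

R is symmetric with unit diagonal. Assembling:

R = [[1, 0.294],
 [0.294, 1]]
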